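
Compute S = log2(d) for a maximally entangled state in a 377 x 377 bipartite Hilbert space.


For a maximally entangled state in d x d:
S = log2(d) = log2(377)
= 8.5584

8.5584


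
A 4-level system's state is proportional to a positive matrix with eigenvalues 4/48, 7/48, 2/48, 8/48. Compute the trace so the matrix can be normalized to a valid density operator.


tr(M) = sum of eigenvalues
= 4/48 + 7/48 + 2/48 + 8/48
= 21/48
= 0.4375

0.4375


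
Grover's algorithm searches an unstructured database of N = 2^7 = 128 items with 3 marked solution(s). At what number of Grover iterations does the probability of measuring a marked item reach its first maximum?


After j Grover iterations the success probability is P(j) = sin^2((2j+1)*theta), where sin(theta) = sqrt(k/N).
N = 2^7 = 128, k = 3
sin(theta) = sqrt(k/N) = 0.1530931089
theta = arcsin(sqrt(k/N)) = 0.1536975255 rad
P(j) reaches its first maximum when (2j+1)*theta is as close as possible to pi/2, i.e. j = round(pi/(4*theta) - 1/2).
pi/(4*theta) - 1/2 = 4.6100
(For comparison, the common estimate pi/4 * sqrt(N/k) = 5.1302; the exact maximiser is used here.)
Optimal iterations = 5

5


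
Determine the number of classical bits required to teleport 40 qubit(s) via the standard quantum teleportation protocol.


Quantum teleportation requires 2 classical bits per qubit teleported.
40 qubit(s) -> 2 * 40 = 80 classical bits

80


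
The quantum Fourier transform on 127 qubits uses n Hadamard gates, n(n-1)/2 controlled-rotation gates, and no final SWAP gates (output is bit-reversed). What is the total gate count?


Hadamard gates: 127
Controlled rotations: n*(n-1)/2 = 127*126/2 = 8001
SWAP gates: 0 (omitted)
Total = 127 + 8001
= 8128

8128


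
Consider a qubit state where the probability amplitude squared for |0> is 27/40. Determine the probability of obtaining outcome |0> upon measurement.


|alpha|^2 = 27/40 = 0.6750
|beta|^2 = 1 - 27/40 = 13/40 = 0.3250
P(|0>) = |alpha|^2 = 0.6750

0.6750


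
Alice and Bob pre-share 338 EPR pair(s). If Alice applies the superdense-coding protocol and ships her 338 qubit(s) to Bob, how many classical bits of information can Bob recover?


Superdense coding allows 2 classical bits per shared entangled pair.
338 pair(s) -> 2 * 338 = 676 classical bits

676


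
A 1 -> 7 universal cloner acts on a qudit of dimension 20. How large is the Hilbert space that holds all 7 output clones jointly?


Output space = H^(tensor 7) where dim(H) = 20
dim = 20^7
= 400 (after 2 factors)
= 8000 (after 3 factors)
= 160000 (after 4 factors)
= 3200000 (after 5 factors)
= 64000000 (after 6 factors)
= 1280000000 (after 7 factors)
= 1280000000

1280000000


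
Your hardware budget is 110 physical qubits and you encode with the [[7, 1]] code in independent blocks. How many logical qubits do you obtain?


Each code block uses 7 physical qubits for 1 logical qubit(s).
Number of complete blocks = floor(110 / 7) = 15
Logical qubits = 15 * 1
= 15

15


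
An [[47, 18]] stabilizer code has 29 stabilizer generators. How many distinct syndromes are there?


Each stabilizer generator gives a binary (+1 or -1) measurement outcome.
With 29 independent generators:
Total syndromes = 2^29
= 536870912

536870912


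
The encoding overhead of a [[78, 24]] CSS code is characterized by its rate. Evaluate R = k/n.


Code rate R = k/n
= 24/78
= 0.3077

0.3077


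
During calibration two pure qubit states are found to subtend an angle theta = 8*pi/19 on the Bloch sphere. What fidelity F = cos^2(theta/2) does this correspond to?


For states separated by angle theta on Bloch sphere:
F = cos^2(theta/2)
theta = 8*pi/19 = 1.3228
theta/2 = 0.6614
cos(theta/2) = 0.7891
F = 0.6227

0.6227


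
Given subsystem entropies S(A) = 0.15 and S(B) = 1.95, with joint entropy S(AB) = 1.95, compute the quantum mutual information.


I(A:B) = S(A) + S(B) - S(AB)
= 0.15 + 1.95 - 1.95
= 0.1500

0.1500


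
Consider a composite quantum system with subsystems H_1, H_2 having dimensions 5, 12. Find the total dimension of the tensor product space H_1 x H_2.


dim(H_1 x H_2) = 5 * 12
= 60

60


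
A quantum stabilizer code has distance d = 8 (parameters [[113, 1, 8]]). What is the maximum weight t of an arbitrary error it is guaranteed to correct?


Code parameters: [[113, 1, 8]], distance d = 8.
Number of correctable errors = floor((d-1)/2)
= floor((8 - 1)/2)
= floor(7/2)
= 3

3


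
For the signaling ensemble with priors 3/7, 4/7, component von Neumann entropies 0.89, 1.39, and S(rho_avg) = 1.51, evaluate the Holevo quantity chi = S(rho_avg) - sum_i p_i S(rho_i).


chi = S(rho) - sum_i p_i * S(rho_i)
Weighted entropy = 3/7 * 0.89 + 4/7 * 1.39
= 1.1757
chi = 1.51 - 1.1757
= 0.3343

0.3343


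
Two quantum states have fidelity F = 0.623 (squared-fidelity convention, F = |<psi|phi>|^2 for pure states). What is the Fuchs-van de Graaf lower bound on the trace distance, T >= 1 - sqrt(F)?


Fuchs-van de Graaf (squared-fidelity convention): 1 - sqrt(F) <= T <= sqrt(1 - F).
Lower bound: T >= 1 - sqrt(F)
sqrt(F) = sqrt(0.623) = 0.7893
T >= 1 - 0.7893
T >= 0.2107

0.2107


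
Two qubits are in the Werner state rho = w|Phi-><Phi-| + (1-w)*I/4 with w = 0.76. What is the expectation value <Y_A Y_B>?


|Phi-> = (|00> - |11>)/sqrt(2)
For the pure Bell state, <Y_A Y_B> = +1 (Bell-state Pauli correlator).
The maximally-mixed part I/4 has tr(I/4 * P tensor P) = 0 for any traceless Pauli P.
So <Y_A Y_B>_rho = w * (+1) + (1 - w) * 0
= 0.76 * (+1)
= 0.7600

0.7600


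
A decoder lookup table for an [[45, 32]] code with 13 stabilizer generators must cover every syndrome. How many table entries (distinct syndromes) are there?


Each stabilizer generator gives a binary (+1 or -1) measurement outcome.
With 13 independent generators:
Total syndromes = 2^13
= 8192

8192


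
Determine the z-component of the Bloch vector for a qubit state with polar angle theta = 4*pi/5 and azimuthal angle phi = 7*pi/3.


theta = 2.5133, phi = 7.3304
r_z = cos(theta) = -0.8090

-0.8090


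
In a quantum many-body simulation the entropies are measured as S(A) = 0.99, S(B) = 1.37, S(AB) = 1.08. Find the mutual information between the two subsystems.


I(A:B) = S(A) + S(B) - S(AB)
= 0.99 + 1.37 - 1.08
= 1.2800

1.2800


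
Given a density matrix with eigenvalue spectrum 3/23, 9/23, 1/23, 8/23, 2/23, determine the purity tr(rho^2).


tr(rho^2) = sum of eigenvalues squared
= (3/23)^2 + (9/23)^2 + (1/23)^2 + (8/23)^2 + (2/23)^2
= (9 + 81 + 1 + 64 + 4) / 529
= 159/529
= 0.3006

0.3006


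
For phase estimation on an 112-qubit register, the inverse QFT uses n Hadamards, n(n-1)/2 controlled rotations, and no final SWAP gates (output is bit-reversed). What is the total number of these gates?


Hadamard gates: 112
Controlled rotations: n*(n-1)/2 = 112*111/2 = 6216
SWAP gates: 0 (omitted)
Total = 112 + 6216
= 6328

6328


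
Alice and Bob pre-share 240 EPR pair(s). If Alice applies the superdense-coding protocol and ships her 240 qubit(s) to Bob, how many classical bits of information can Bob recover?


Superdense coding allows 2 classical bits per shared entangled pair.
240 pair(s) -> 2 * 240 = 480 classical bits

480


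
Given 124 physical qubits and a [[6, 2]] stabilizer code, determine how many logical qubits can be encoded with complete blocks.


Each code block uses 6 physical qubits for 2 logical qubit(s).
Number of complete blocks = floor(124 / 6) = 20
Logical qubits = 20 * 2
= 40

40


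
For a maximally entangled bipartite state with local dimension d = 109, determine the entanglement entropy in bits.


For a maximally entangled state in d x d:
S = log2(d) = log2(109)
= 6.7682

6.7682


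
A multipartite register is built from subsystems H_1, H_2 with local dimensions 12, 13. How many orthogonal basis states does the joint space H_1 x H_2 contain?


dim(H_1 x H_2) = 12 * 13
= 156

156


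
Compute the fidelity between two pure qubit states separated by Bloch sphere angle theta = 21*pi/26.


For states separated by angle theta on Bloch sphere:
F = cos^2(theta/2)
theta = 21*pi/26 = 2.5374
theta/2 = 1.2687
cos(theta/2) = 0.2975
F = 0.0885

0.0885


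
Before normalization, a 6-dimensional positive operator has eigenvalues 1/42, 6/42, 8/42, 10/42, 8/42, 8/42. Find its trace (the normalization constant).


tr(M) = sum of eigenvalues
= 1/42 + 6/42 + 8/42 + 10/42 + 8/42 + 8/42
= 41/42
= 0.9762

0.9762


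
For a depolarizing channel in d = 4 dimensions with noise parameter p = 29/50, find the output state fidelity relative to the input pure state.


F = (1-p) + p/d
= (1 - 0.5800) + 0.5800/4
= 0.4200 + 0.1450
= 0.5650

0.5650


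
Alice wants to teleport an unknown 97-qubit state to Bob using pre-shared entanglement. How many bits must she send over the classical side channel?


Quantum teleportation requires 2 classical bits per qubit teleported.
97 qubit(s) -> 2 * 97 = 194 classical bits

194


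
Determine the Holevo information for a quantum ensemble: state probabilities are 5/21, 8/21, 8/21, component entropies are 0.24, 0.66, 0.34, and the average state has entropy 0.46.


chi = S(rho) - sum_i p_i * S(rho_i)
Weighted entropy = 5/21 * 0.24 + 8/21 * 0.66 + 8/21 * 0.34
= 0.4381
chi = 0.46 - 0.4381
= 0.0219

0.0219


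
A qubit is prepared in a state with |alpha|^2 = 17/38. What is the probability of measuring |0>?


|alpha|^2 = 17/38 = 0.4474
|beta|^2 = 1 - 17/38 = 21/38 = 0.5526
P(|0>) = |alpha|^2 = 0.4474

0.4474


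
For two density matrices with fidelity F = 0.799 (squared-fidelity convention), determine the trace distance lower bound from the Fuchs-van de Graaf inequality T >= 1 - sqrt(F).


Fuchs-van de Graaf (squared-fidelity convention): 1 - sqrt(F) <= T <= sqrt(1 - F).
Lower bound: T >= 1 - sqrt(F)
sqrt(F) = sqrt(0.799) = 0.8939
T >= 1 - 0.8939
T >= 0.1061

0.1061


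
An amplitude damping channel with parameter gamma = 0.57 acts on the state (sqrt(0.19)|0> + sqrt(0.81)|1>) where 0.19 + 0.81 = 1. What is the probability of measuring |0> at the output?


For amplitude damping with parameter gamma on state sqrt(a)|0> + sqrt(b)|1>:
alpha^2 = 0.19, beta^2 = 0.81
P(|0>) = alpha^2 + gamma * beta^2
= 0.19 + 0.57 * 0.81
= 0.19 + 0.4617
= 0.6517

0.6517


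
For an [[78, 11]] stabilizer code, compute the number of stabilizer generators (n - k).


For an [[n,k]] stabilizer code:
Number of stabilizer generators = n - k
= 78 - 11
= 67

67


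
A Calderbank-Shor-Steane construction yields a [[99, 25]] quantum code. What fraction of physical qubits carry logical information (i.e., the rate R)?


Code rate R = k/n
= 25/99
= 0.2525

0.2525


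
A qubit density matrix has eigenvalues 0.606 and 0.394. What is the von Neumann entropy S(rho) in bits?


S = -p*log2(p) - (1-p)*log2(1-p)
p = 0.6060, 1-p = 0.3940
= -0.6060 * log2(0.6060) - 0.3940 * log2(0.3940)
= -(-0.4379) - (-0.5294)
= 0.9673

0.9673


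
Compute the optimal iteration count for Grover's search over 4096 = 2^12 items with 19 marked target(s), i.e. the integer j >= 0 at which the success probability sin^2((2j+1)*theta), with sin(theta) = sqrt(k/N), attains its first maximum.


After j Grover iterations the success probability is P(j) = sin^2((2j+1)*theta), where sin(theta) = sqrt(k/N).
N = 2^12 = 4096, k = 19
sin(theta) = sqrt(k/N) = 0.06810779599
theta = arcsin(sqrt(k/N)) = 0.06816056116 rad
P(j) reaches its first maximum when (2j+1)*theta is as close as possible to pi/2, i.e. j = round(pi/(4*theta) - 1/2).
pi/(4*theta) - 1/2 = 11.0228
(For comparison, the common estimate pi/4 * sqrt(N/k) = 11.5317; the exact maximiser is used here.)
Optimal iterations = 11

11


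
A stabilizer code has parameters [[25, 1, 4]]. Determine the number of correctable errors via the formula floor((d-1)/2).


Code parameters: [[25, 1, 4]], distance d = 4.
Number of correctable errors = floor((d-1)/2)
= floor((4 - 1)/2)
= floor(3/2)
= 1

1


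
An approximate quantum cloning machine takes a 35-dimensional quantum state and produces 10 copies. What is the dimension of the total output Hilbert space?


Output space = H^(tensor 10) where dim(H) = 35
dim = 35^10
= 1225 (after 2 factors)
= 42875 (after 3 factors)
= 1500625 (after 4 factors)
= 52521875 (after 5 factors)
= 1838265625 (after 6 factors)
= 64339296875 (after 7 factors)
= 2251875390625 (after 8 factors)
= 78815638671875 (after 9 factors)
= 2758547353515625 (after 10 factors)
= 2758547353515625

2758547353515625


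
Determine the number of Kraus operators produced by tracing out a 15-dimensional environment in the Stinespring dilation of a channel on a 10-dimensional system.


Tracing out the environment in an orthonormal basis {|i>_E} gives Kraus operators K_i = <i|_E U |0>_E.
Number of Kraus operators = dim(H_env) = d_env
= 15

15


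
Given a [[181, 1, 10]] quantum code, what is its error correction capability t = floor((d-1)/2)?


Code parameters: [[181, 1, 10]], distance d = 10.
Number of correctable errors = floor((d-1)/2)
= floor((10 - 1)/2)
= floor(9/2)
= 4

4


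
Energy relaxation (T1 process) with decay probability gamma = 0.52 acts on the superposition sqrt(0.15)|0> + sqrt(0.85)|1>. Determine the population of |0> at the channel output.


For amplitude damping with parameter gamma on state sqrt(a)|0> + sqrt(b)|1>:
alpha^2 = 0.15, beta^2 = 0.85
P(|0>) = alpha^2 + gamma * beta^2
= 0.15 + 0.52 * 0.85
= 0.15 + 0.4420
= 0.5920

0.5920


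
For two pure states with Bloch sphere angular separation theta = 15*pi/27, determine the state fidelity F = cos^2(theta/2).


For states separated by angle theta on Bloch sphere:
F = cos^2(theta/2)
theta = 15*pi/27 = 1.7453
theta/2 = 0.8727
cos(theta/2) = 0.6428
F = 0.4132

0.4132


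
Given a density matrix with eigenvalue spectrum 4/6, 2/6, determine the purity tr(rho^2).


tr(rho^2) = sum of eigenvalues squared
= (4/6)^2 + (2/6)^2
= (16 + 4) / 36
= 20/36
= 0.5556

0.5556


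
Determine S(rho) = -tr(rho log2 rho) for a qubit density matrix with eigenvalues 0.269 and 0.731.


S = -p*log2(p) - (1-p)*log2(1-p)
p = 0.2690, 1-p = 0.7310
= -0.2690 * log2(0.2690) - 0.7310 * log2(0.7310)
= -(-0.5096) - (-0.3305)
= 0.8400

0.8400


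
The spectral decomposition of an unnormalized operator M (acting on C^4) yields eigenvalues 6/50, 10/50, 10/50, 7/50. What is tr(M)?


tr(M) = sum of eigenvalues
= 6/50 + 10/50 + 10/50 + 7/50
= 33/50
= 0.6600

0.6600


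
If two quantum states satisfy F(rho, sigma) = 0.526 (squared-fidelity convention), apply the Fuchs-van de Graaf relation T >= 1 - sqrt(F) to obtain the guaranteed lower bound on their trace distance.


Fuchs-van de Graaf (squared-fidelity convention): 1 - sqrt(F) <= T <= sqrt(1 - F).
Lower bound: T >= 1 - sqrt(F)
sqrt(F) = sqrt(0.526) = 0.7253
T >= 1 - 0.7253
T >= 0.2747

0.2747


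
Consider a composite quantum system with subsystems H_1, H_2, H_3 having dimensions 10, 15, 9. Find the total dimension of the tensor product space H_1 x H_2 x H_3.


dim(H_1 x H_2 x H_3) = 10 * 15 * 9
= 150 * 9
= 1350

1350


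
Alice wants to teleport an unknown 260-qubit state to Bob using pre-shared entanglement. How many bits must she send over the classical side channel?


Quantum teleportation requires 2 classical bits per qubit teleported.
260 qubit(s) -> 2 * 260 = 520 classical bits

520


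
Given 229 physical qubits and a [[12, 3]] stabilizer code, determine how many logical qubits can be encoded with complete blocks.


Each code block uses 12 physical qubits for 3 logical qubit(s).
Number of complete blocks = floor(229 / 12) = 19
Logical qubits = 19 * 3
= 57

57


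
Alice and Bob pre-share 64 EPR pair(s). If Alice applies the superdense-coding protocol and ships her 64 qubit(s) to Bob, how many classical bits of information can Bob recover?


Superdense coding allows 2 classical bits per shared entangled pair.
64 pair(s) -> 2 * 64 = 128 classical bits

128


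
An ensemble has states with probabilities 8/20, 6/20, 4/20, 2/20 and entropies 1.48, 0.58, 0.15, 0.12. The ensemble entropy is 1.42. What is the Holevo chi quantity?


chi = S(rho) - sum_i p_i * S(rho_i)
Weighted entropy = 8/20 * 1.48 + 6/20 * 0.58 + 4/20 * 0.15 + 2/20 * 0.12
= 0.8080
chi = 1.42 - 0.8080
= 0.6120

0.6120


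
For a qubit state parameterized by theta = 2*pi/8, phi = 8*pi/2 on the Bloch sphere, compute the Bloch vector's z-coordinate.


theta = 0.7854, phi = 12.5664
r_z = cos(theta) = 0.7071

0.7071


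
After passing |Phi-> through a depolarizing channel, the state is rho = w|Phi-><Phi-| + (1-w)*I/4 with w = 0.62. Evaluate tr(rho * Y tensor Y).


|Phi-> = (|00> - |11>)/sqrt(2)
For the pure Bell state, <Y_A Y_B> = +1 (Bell-state Pauli correlator).
The maximally-mixed part I/4 has tr(I/4 * P tensor P) = 0 for any traceless Pauli P.
So <Y_A Y_B>_rho = w * (+1) + (1 - w) * 0
= 0.62 * (+1)
= 0.6200

0.6200


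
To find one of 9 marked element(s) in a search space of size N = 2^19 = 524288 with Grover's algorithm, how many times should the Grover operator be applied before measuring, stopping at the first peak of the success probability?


After j Grover iterations the success probability is P(j) = sin^2((2j+1)*theta), where sin(theta) = sqrt(k/N).
N = 2^19 = 524288, k = 9
sin(theta) = sqrt(k/N) = 0.004143203796
theta = arcsin(sqrt(k/N)) = 0.00414321565 rad
P(j) reaches its first maximum when (2j+1)*theta is as close as possible to pi/2, i.e. j = round(pi/(4*theta) - 1/2).
pi/(4*theta) - 1/2 = 189.0625
(For comparison, the common estimate pi/4 * sqrt(N/k) = 189.5630; the exact maximiser is used here.)
Optimal iterations = 189

189


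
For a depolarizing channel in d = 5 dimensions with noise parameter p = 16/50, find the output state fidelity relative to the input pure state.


F = (1-p) + p/d
= (1 - 0.3200) + 0.3200/5
= 0.6800 + 0.0640
= 0.7440

0.7440


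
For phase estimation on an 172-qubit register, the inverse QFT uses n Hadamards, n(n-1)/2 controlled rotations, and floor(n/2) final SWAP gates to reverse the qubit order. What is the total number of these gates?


Hadamard gates: 172
Controlled rotations: n*(n-1)/2 = 172*171/2 = 14706
SWAP gates: floor(n/2) = floor(172/2) = 86
Total = 172 + 14706 + 86
= 14964

14964


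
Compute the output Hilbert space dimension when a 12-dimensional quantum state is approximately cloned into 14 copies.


Output space = H^(tensor 14) where dim(H) = 12
dim = 12^14
= 144 (after 2 factors)
= 1728 (after 3 factors)
= 20736 (after 4 factors)
= 248832 (after 5 factors)
= 2985984 (after 6 factors)
= 35831808 (after 7 factors)
= 429981696 (after 8 factors)
= 5159780352 (after 9 factors)
= 61917364224 (after 10 factors)
= 743008370688 (after 11 factors)
= 8916100448256 (after 12 factors)
= 106993205379072 (after 13 factors)
= 1283918464548864 (after 14 factors)
= 1283918464548864

1283918464548864


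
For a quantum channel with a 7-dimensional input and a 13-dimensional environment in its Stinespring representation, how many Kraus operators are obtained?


Tracing out the environment in an orthonormal basis {|i>_E} gives Kraus operators K_i = <i|_E U |0>_E.
Number of Kraus operators = dim(H_env) = d_env
= 13

13


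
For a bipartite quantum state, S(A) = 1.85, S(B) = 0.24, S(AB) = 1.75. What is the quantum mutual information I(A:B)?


I(A:B) = S(A) + S(B) - S(AB)
= 1.85 + 0.24 - 1.75
= 0.3400

0.3400


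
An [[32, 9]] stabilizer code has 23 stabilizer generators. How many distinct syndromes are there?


Each stabilizer generator gives a binary (+1 or -1) measurement outcome.
With 23 independent generators:
Total syndromes = 2^23
= 8388608

8388608


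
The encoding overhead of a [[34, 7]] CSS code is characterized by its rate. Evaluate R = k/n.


Code rate R = k/n
= 7/34
= 0.2059

0.2059


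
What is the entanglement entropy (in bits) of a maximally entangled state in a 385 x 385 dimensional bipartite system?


For a maximally entangled state in d x d:
S = log2(d) = log2(385)
= 8.5887

8.5887


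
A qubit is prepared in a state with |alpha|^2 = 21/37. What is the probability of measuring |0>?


|alpha|^2 = 21/37 = 0.5676
|beta|^2 = 1 - 21/37 = 16/37 = 0.4324
P(|0>) = |alpha|^2 = 0.5676

0.5676


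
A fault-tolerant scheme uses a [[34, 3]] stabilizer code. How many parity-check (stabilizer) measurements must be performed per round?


For an [[n,k]] stabilizer code:
Number of stabilizer generators = n - k
= 34 - 3
= 31

31


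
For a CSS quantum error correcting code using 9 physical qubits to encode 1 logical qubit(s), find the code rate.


Code rate R = k/n
= 1/9
= 0.1111

0.1111


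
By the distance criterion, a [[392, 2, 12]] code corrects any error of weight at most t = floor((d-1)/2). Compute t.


Code parameters: [[392, 2, 12]], distance d = 12.
Number of correctable errors = floor((d-1)/2)
= floor((12 - 1)/2)
= floor(11/2)
= 5

5


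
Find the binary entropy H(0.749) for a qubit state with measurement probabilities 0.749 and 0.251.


S = -p*log2(p) - (1-p)*log2(1-p)
p = 0.7490, 1-p = 0.2510
= -0.7490 * log2(0.7490) - 0.2510 * log2(0.2510)
= -(-0.3123) - (-0.5006)
= 0.8129

0.8129


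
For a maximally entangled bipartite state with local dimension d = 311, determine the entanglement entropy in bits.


For a maximally entangled state in d x d:
S = log2(d) = log2(311)
= 8.2808

8.2808


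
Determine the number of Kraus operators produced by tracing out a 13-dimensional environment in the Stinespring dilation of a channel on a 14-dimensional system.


Tracing out the environment in an orthonormal basis {|i>_E} gives Kraus operators K_i = <i|_E U |0>_E.
Number of Kraus operators = dim(H_env) = d_env
= 13

13


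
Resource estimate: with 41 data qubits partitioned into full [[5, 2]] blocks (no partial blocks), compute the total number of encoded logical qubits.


Each code block uses 5 physical qubits for 2 logical qubit(s).
Number of complete blocks = floor(41 / 5) = 8
Logical qubits = 8 * 2
= 16

16


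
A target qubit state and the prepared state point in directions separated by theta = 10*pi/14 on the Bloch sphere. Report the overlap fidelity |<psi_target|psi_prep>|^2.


For states separated by angle theta on Bloch sphere:
F = cos^2(theta/2)
theta = 10*pi/14 = 2.2440
theta/2 = 1.1220
cos(theta/2) = 0.4339
F = 0.1883

0.1883


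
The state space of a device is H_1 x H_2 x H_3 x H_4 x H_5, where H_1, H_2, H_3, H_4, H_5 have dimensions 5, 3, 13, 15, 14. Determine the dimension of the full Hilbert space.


dim(H_1 x H_2 x H_3 x H_4 x H_5) = 5 * 3 * 13 * 15 * 14
= 15 * 13 * 15 * 14
= 195 * 15 * 14
= 2925 * 14
= 40950

40950


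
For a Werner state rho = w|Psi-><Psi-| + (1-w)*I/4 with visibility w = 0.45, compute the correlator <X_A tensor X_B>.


|Psi-> = (|01> - |10>)/sqrt(2)
For the pure Bell state, <X_A X_B> = -1 (Bell-state Pauli correlator).
The maximally-mixed part I/4 has tr(I/4 * P tensor P) = 0 for any traceless Pauli P.
So <X_A X_B>_rho = w * (-1) + (1 - w) * 0
= 0.45 * (-1)
= -0.4500

-0.4500


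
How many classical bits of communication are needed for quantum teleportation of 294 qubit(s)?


Quantum teleportation requires 2 classical bits per qubit teleported.
294 qubit(s) -> 2 * 294 = 588 classical bits

588


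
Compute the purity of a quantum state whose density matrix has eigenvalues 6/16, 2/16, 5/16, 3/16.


tr(rho^2) = sum of eigenvalues squared
= (6/16)^2 + (2/16)^2 + (5/16)^2 + (3/16)^2
= (36 + 4 + 25 + 9) / 256
= 74/256
= 0.2891

0.2891


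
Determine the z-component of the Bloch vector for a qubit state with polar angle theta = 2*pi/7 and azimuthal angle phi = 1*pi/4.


theta = 0.8976, phi = 0.7854
r_z = cos(theta) = 0.6235

0.6235


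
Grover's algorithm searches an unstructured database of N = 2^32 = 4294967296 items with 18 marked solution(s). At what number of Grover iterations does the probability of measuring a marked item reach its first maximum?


After j Grover iterations the success probability is P(j) = sin^2((2j+1)*theta), where sin(theta) = sqrt(k/N).
N = 2^32 = 4294967296, k = 18
sin(theta) = sqrt(k/N) = 6.473755931e-05
theta = arcsin(sqrt(k/N)) = 6.473755936e-05 rad
P(j) reaches its first maximum when (2j+1)*theta is as close as possible to pi/2, i.e. j = round(pi/(4*theta) - 1/2).
pi/(4*theta) - 1/2 = 12131.5323
(For comparison, the common estimate pi/4 * sqrt(N/k) = 12132.0323; the exact maximiser is used here.)
Optimal iterations = 12132

12132


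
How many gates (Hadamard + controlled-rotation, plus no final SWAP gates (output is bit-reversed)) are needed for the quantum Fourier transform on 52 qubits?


Hadamard gates: 52
Controlled rotations: n*(n-1)/2 = 52*51/2 = 1326
SWAP gates: 0 (omitted)
Total = 52 + 1326
= 1378

1378


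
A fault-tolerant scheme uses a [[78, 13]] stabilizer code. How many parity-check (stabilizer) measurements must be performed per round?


For an [[n,k]] stabilizer code:
Number of stabilizer generators = n - k
= 78 - 13
= 65

65


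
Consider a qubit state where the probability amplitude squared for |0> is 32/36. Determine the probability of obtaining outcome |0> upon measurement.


|alpha|^2 = 32/36 = 0.8889
|beta|^2 = 1 - 32/36 = 4/36 = 0.1111
P(|0>) = |alpha|^2 = 0.8889

0.8889


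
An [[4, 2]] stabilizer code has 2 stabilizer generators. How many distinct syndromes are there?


Each stabilizer generator gives a binary (+1 or -1) measurement outcome.
With 2 independent generators:
Total syndromes = 2^2
= 4

4


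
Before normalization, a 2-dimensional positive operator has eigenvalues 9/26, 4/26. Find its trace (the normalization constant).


tr(M) = sum of eigenvalues
= 9/26 + 4/26
= 13/26
= 0.5000

0.5000


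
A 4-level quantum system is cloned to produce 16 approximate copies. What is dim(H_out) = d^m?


Output space = H^(tensor 16) where dim(H) = 4
dim = 4^16
= 16 (after 2 factors)
= 64 (after 3 factors)
= 256 (after 4 factors)
= 1024 (after 5 factors)
= 4096 (after 6 factors)
= 16384 (after 7 factors)
= 65536 (after 8 factors)
= 262144 (after 9 factors)
= 1048576 (after 10 factors)
= 4194304 (after 11 factors)
= 16777216 (after 12 factors)
= 67108864 (after 13 factors)
= 268435456 (after 14 factors)
= 1073741824 (after 15 factors)
= 4294967296 (after 16 factors)
= 4294967296

4294967296


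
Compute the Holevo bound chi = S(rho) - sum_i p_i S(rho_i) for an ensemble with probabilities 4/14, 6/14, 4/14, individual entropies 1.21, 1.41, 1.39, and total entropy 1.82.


chi = S(rho) - sum_i p_i * S(rho_i)
Weighted entropy = 4/14 * 1.21 + 6/14 * 1.41 + 4/14 * 1.39
= 1.3471
chi = 1.82 - 1.3471
= 0.4729

0.4729


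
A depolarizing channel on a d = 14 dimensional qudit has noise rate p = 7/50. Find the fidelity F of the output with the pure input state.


F = (1-p) + p/d
= (1 - 0.1400) + 0.1400/14
= 0.8600 + 0.0100
= 0.8700

0.8700


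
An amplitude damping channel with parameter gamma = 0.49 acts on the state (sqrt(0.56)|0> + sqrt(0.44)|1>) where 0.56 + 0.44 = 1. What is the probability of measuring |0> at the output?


For amplitude damping with parameter gamma on state sqrt(a)|0> + sqrt(b)|1>:
alpha^2 = 0.56, beta^2 = 0.44
P(|0>) = alpha^2 + gamma * beta^2
= 0.56 + 0.49 * 0.44
= 0.56 + 0.2156
= 0.7756

0.7756


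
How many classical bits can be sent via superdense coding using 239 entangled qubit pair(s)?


Superdense coding allows 2 classical bits per shared entangled pair.
239 pair(s) -> 2 * 239 = 478 classical bits

478


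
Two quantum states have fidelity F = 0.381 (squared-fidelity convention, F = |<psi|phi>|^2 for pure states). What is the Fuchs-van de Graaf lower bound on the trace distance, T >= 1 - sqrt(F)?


Fuchs-van de Graaf (squared-fidelity convention): 1 - sqrt(F) <= T <= sqrt(1 - F).
Lower bound: T >= 1 - sqrt(F)
sqrt(F) = sqrt(0.381) = 0.6173
T >= 1 - 0.6173
T >= 0.3827

0.3827


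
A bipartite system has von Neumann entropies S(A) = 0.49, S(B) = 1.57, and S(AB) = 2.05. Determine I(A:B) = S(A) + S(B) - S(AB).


I(A:B) = S(A) + S(B) - S(AB)
= 0.49 + 1.57 - 2.05
= 0.0100

0.0100


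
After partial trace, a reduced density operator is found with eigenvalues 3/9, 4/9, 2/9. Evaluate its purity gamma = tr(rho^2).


tr(rho^2) = sum of eigenvalues squared
= (3/9)^2 + (4/9)^2 + (2/9)^2
= (9 + 16 + 4) / 81
= 29/81
= 0.3580

0.3580


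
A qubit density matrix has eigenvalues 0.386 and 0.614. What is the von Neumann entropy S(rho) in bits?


S = -p*log2(p) - (1-p)*log2(1-p)
p = 0.3860, 1-p = 0.6140
= -0.3860 * log2(0.3860) - 0.6140 * log2(0.6140)
= -(-0.5301) - (-0.4321)
= 0.9622

0.9622


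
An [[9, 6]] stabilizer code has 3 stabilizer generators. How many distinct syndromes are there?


Each stabilizer generator gives a binary (+1 or -1) measurement outcome.
With 3 independent generators:
Total syndromes = 2^3
= 8

8


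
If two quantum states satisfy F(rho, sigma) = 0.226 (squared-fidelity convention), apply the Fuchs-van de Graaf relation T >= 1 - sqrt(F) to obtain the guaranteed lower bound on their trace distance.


Fuchs-van de Graaf (squared-fidelity convention): 1 - sqrt(F) <= T <= sqrt(1 - F).
Lower bound: T >= 1 - sqrt(F)
sqrt(F) = sqrt(0.226) = 0.4754
T >= 1 - 0.4754
T >= 0.5246

0.5246


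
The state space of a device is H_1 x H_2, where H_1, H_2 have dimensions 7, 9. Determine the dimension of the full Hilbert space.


dim(H_1 x H_2) = 7 * 9
= 63

63


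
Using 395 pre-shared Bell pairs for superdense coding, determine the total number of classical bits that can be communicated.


Superdense coding allows 2 classical bits per shared entangled pair.
395 pair(s) -> 2 * 395 = 790 classical bits

790


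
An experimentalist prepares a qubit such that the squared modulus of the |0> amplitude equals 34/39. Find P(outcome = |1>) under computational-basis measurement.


|alpha|^2 = 34/39 = 0.8718
|beta|^2 = 1 - 34/39 = 5/39 = 0.1282
P(|1>) = |beta|^2 = 0.1282

0.1282


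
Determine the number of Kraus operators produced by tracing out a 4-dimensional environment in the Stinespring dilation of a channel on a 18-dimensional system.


Tracing out the environment in an orthonormal basis {|i>_E} gives Kraus operators K_i = <i|_E U |0>_E.
Number of Kraus operators = dim(H_env) = d_env
= 4

4


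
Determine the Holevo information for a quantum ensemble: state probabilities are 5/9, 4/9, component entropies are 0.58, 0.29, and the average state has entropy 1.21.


chi = S(rho) - sum_i p_i * S(rho_i)
Weighted entropy = 5/9 * 0.58 + 4/9 * 0.29
= 0.4511
chi = 1.21 - 0.4511
= 0.7589

0.7589


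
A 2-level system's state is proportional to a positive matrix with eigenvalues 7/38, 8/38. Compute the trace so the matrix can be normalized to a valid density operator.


tr(M) = sum of eigenvalues
= 7/38 + 8/38
= 15/38
= 0.3947

0.3947


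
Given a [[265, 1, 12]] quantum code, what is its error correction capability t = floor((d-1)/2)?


Code parameters: [[265, 1, 12]], distance d = 12.
Number of correctable errors = floor((d-1)/2)
= floor((12 - 1)/2)
= floor(11/2)
= 5

5


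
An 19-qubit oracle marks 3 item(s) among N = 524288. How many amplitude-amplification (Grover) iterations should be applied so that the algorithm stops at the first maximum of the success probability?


After j Grover iterations the success probability is P(j) = sin^2((2j+1)*theta), where sin(theta) = sqrt(k/N).
N = 2^19 = 524288, k = 3
sin(theta) = sqrt(k/N) = 0.002392079827
theta = arcsin(sqrt(k/N)) = 0.002392082108 rad
P(j) reaches its first maximum when (2j+1)*theta is as close as possible to pi/2, i.e. j = round(pi/(4*theta) - 1/2).
pi/(4*theta) - 1/2 = 327.8324
(For comparison, the common estimate pi/4 * sqrt(N/k) = 328.3328; the exact maximiser is used here.)
Optimal iterations = 328

328


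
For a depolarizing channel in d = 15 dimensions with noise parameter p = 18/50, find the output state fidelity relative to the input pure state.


F = (1-p) + p/d
= (1 - 0.3600) + 0.3600/15
= 0.6400 + 0.0240
= 0.6640

0.6640


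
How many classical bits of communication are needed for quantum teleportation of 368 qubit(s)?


Quantum teleportation requires 2 classical bits per qubit teleported.
368 qubit(s) -> 2 * 368 = 736 classical bits

736


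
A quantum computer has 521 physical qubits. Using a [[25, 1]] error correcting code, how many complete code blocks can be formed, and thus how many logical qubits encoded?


Each code block uses 25 physical qubits for 1 logical qubit(s).
Number of complete blocks = floor(521 / 25) = 20
Logical qubits = 20 * 1
= 20

20


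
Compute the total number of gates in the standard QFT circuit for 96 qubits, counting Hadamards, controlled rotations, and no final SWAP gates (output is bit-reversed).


Hadamard gates: 96
Controlled rotations: n*(n-1)/2 = 96*95/2 = 4560
SWAP gates: 0 (omitted)
Total = 96 + 4560
= 4656

4656


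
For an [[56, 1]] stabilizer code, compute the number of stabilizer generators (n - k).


For an [[n,k]] stabilizer code:
Number of stabilizer generators = n - k
= 56 - 1
= 55

55


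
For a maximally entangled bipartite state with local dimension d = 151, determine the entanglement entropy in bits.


For a maximally entangled state in d x d:
S = log2(d) = log2(151)
= 7.2384

7.2384


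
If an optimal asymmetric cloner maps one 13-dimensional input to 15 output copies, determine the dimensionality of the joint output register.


Output space = H^(tensor 15) where dim(H) = 13
dim = 13^15
= 169 (after 2 factors)
= 2197 (after 3 factors)
= 28561 (after 4 factors)
= 371293 (after 5 factors)
= 4826809 (after 6 factors)
= 62748517 (after 7 factors)
= 815730721 (after 8 factors)
= 10604499373 (after 9 factors)
= 137858491849 (after 10 factors)
= 1792160394037 (after 11 factors)
= 23298085122481 (after 12 factors)
= 302875106592253 (after 13 factors)
= 3937376385699289 (after 14 factors)
= 51185893014090757 (after 15 factors)
= 51185893014090757

51185893014090757


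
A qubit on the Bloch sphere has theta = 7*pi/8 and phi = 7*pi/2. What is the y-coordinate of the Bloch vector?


theta = 2.7489, phi = 10.9956
r_y = sin(theta)*sin(phi) = 0.3827 * -1.0000
r_y = -0.3827

-0.3827


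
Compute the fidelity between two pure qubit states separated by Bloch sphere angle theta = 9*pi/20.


For states separated by angle theta on Bloch sphere:
F = cos^2(theta/2)
theta = 9*pi/20 = 1.4137
theta/2 = 0.7069
cos(theta/2) = 0.7604
F = 0.5782

0.5782


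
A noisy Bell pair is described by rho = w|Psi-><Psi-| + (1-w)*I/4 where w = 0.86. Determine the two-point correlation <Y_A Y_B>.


|Psi-> = (|01> - |10>)/sqrt(2)
For the pure Bell state, <Y_A Y_B> = -1 (Bell-state Pauli correlator).
The maximally-mixed part I/4 has tr(I/4 * P tensor P) = 0 for any traceless Pauli P.
So <Y_A Y_B>_rho = w * (-1) + (1 - w) * 0
= 0.86 * (-1)
= -0.8600

-0.8600


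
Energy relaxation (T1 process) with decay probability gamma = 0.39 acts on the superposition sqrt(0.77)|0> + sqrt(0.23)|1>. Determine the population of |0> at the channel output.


For amplitude damping with parameter gamma on state sqrt(a)|0> + sqrt(b)|1>:
alpha^2 = 0.77, beta^2 = 0.23
P(|0>) = alpha^2 + gamma * beta^2
= 0.77 + 0.39 * 0.23
= 0.77 + 0.0897
= 0.8597

0.8597


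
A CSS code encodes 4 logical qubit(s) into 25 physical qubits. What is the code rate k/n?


Code rate R = k/n
= 4/25
= 0.1600

0.1600


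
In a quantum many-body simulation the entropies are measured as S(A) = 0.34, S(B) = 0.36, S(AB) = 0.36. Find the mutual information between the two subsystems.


I(A:B) = S(A) + S(B) - S(AB)
= 0.34 + 0.36 - 0.36
= 0.3400

0.3400


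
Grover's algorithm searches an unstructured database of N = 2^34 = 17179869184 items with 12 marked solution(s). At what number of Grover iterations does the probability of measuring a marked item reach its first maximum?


After j Grover iterations the success probability is P(j) = sin^2((2j+1)*theta), where sin(theta) = sqrt(k/N).
N = 2^34 = 17179869184, k = 12
sin(theta) = sqrt(k/N) = 2.642899792e-05
theta = arcsin(sqrt(k/N)) = 2.642899792e-05 rad
P(j) reaches its first maximum when (2j+1)*theta is as close as possible to pi/2, i.e. j = round(pi/(4*theta) - 1/2).
pi/(4*theta) - 1/2 = 29716.7888
(For comparison, the common estimate pi/4 * sqrt(N/k) = 29717.2888; the exact maximiser is used here.)
Optimal iterations = 29717

29717


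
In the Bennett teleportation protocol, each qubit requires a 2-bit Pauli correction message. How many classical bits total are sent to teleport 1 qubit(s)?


Quantum teleportation requires 2 classical bits per qubit teleported.
1 qubit(s) -> 2 * 1 = 2 classical bits

2


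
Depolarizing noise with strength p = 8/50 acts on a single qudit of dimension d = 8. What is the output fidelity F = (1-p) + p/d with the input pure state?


F = (1-p) + p/d
= (1 - 0.1600) + 0.1600/8
= 0.8400 + 0.0200
= 0.8600

0.8600


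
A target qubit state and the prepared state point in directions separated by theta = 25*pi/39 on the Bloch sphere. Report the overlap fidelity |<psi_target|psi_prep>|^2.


For states separated by angle theta on Bloch sphere:
F = cos^2(theta/2)
theta = 25*pi/39 = 2.0138
theta/2 = 1.0069
cos(theta/2) = 0.5345
F = 0.2857

0.2857


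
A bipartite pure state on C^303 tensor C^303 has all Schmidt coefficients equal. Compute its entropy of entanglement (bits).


For a maximally entangled state in d x d:
S = log2(d) = log2(303)
= 8.2432

8.2432


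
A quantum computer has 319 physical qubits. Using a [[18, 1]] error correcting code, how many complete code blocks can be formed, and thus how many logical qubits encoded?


Each code block uses 18 physical qubits for 1 logical qubit(s).
Number of complete blocks = floor(319 / 18) = 17
Logical qubits = 17 * 1
= 17

17


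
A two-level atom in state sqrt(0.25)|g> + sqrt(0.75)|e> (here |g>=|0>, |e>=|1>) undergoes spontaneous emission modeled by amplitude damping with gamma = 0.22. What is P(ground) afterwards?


For amplitude damping with parameter gamma on state sqrt(a)|0> + sqrt(b)|1>:
alpha^2 = 0.25, beta^2 = 0.75
P(|0>) = alpha^2 + gamma * beta^2
= 0.25 + 0.22 * 0.75
= 0.25 + 0.1650
= 0.4150

0.4150


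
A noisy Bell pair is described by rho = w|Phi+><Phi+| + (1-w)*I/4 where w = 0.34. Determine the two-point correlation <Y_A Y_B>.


|Phi+> = (|00> + |11>)/sqrt(2)
For the pure Bell state, <Y_A Y_B> = -1 (Bell-state Pauli correlator).
The maximally-mixed part I/4 has tr(I/4 * P tensor P) = 0 for any traceless Pauli P.
So <Y_A Y_B>_rho = w * (-1) + (1 - w) * 0
= 0.34 * (-1)
= -0.3400

-0.3400


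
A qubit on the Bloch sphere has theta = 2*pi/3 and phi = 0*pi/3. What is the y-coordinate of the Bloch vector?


theta = 2.0944, phi = 0.0000
r_y = sin(theta)*sin(phi) = 0.8660 * 0.0000
r_y = 0.0000

0.0000


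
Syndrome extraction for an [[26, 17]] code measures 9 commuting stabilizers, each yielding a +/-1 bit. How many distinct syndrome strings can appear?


Each stabilizer generator gives a binary (+1 or -1) measurement outcome.
With 9 independent generators:
Total syndromes = 2^9
= 512

512


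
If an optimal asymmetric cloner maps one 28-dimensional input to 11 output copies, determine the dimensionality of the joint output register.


Output space = H^(tensor 11) where dim(H) = 28
dim = 28^11
= 784 (after 2 factors)
= 21952 (after 3 factors)
= 614656 (after 4 factors)
= 17210368 (after 5 factors)
= 481890304 (after 6 factors)
= 13492928512 (after 7 factors)
= 377801998336 (after 8 factors)
= 10578455953408 (after 9 factors)
= 296196766695424 (after 10 factors)
= 8293509467471872 (after 11 factors)
= 8293509467471872

8293509467471872


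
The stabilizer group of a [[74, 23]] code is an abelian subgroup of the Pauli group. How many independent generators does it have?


For an [[n,k]] stabilizer code:
Number of stabilizer generators = n - k
= 74 - 23
= 51

51


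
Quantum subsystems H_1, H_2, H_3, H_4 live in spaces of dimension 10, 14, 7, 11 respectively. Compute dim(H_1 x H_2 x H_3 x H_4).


dim(H_1 x H_2 x H_3 x H_4) = 10 * 14 * 7 * 11
= 140 * 7 * 11
= 980 * 11
= 10780

10780
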